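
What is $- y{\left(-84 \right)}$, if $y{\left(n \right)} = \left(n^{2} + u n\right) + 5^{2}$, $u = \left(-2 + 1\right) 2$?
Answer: $-7249$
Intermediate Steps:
$u = -2$ ($u = \left(-1\right) 2 = -2$)
$y{\left(n \right)} = 25 + n^{2} - 2 n$ ($y{\left(n \right)} = \left(n^{2} - 2 n\right) + 5^{2} = \left(n^{2} - 2 n\right) + 25 = 25 + n^{2} - 2 n$)
$- y{\left(-84 \right)} = - (25 + \left(-84\right)^{2} - -168) = - (25 + 7056 + 168) = \left(-1\right) 7249 = -7249$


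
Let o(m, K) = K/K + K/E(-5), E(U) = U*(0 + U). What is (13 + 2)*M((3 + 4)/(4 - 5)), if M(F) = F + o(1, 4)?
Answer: -438/5 ≈ -87.600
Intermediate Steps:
E(U) = U**2 (E(U) = U*U = U**2)
o(m, K) = 1 + K/25 (o(m, K) = K/K + K/((-5)**2) = 1 + K/25)
M(F) = 29/25 + F (M(F) = F + (1 + (1/25)*4) = F + (1 + 4/25) = F + 29/25 = 29/25 + F)
(13 + 2)*M((3 + 4)/(4 - 5)) = (13 + 2)*(29/25 + (3 + 4)/(4 - 5)) = 15*(29/25 + 7/(-1)) = 15*(29/25 + 7*(-1)) = 15*(29/25 - 7) = 15*(-146/25) = -438/5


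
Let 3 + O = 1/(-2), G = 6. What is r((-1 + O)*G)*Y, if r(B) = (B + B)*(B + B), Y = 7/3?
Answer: 6804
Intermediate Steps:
O = -7/2 (O = -3 + 1/(-2) = -3 + 1*(-1/2) = -3 - 1/2 = -7/2 ≈ -3.5000)
Y = 7/3 (Y = 7*(1/3) = 7/3 ≈ 2.3333)
r(B) = 4*B**2 (r(B) = (2*B)*(2*B) = 4*B**2)
r((-1 + O)*G)*Y = (4*((-1 - 7/2)*6)**2)*(7/3) = (4*(-9/2*6)**2)*(7/3) = (4*(-27)**2)*(7/3) = (4*729)*(7/3) = 2916*(7/3) = 6804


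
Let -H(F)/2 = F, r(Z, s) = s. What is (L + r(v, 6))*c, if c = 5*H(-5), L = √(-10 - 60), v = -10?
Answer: 300 + 50*I*√70 ≈ 300.0 + 418.33*I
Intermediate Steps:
H(F) = -2*F
L = I*√70 (L = √(-70) = I*√70 ≈ 8.3666*I)
c = 50 (c = 5*(-2*(-5)) = 5*10 = 50)
(L + r(v, 6))*c = (I*√70 + 6)*50 = (6 + I*√70)*50 = 300 + 50*I*√70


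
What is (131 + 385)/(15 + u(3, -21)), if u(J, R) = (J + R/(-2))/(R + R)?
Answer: 4816/137 ≈ 35.153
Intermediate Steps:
u(J, R) = (J - R/2)/(2*R) (u(J, R) = (J + R*(-½))/((2*R)) = (J - R/2)*(1/(2*R)) = (J - R/2)/(2*R))
(131 + 385)/(15 + u(3, -21)) = (131 + 385)/(15 + (¼)*(-1*(-21) + 2*3)/(-21)) = 516/(15 + (¼)*(-1/21)*(21 + 6)) = 516/(15 + (¼)*(-1/21)*27) = 516/(15 - 9/28) = 516/(411/28) = 516*(28/411) = 4816/137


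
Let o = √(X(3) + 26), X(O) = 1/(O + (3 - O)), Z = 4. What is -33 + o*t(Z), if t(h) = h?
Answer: -33 + 4*√237/3 ≈ -12.474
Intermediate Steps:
X(O) = ⅓ (X(O) = 1/3 = ⅓)
o = √237/3 (o = √(⅓ + 26) = √(79/3) = √237/3 ≈ 5.1316)
-33 + o*t(Z) = -33 + (√237/3)*4 = -33 + 4*√237/3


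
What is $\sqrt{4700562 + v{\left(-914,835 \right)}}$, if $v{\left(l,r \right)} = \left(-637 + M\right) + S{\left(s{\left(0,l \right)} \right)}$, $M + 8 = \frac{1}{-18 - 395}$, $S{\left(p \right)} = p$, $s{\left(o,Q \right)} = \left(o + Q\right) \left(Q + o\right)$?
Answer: $\frac{2 \sqrt{236038200671}}{413} \approx 2352.7$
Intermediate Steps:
$s{\left(o,Q \right)} = \left(Q + o\right)^{2}$ ($s{\left(o,Q \right)} = \left(Q + o\right) \left(Q + o\right) = \left(Q + o\right)^{2}$)
$M = - \frac{3305}{413}$ ($M = -8 + \frac{1}{-18 - 395} = -8 + \frac{1}{-413} = -8 - \frac{1}{413} = - \frac{3305}{413} \approx -8.0024$)
$v{\left(l,r \right)} = - \frac{266386}{413} + l^{2}$ ($v{\left(l,r \right)} = \left(-637 - \frac{3305}{413}\right) + \left(l + 0\right)^{2} = - \frac{266386}{413} + l^{2}$)
$\sqrt{4700562 + v{\left(-914,835 \right)}} = \sqrt{4700562 - \left(\frac{266386}{413} - \left(-914\right)^{2}\right)} = \sqrt{4700562 + \left(- \frac{266386}{413} + 835396\right)} = \sqrt{4700562 + \frac{344752162}{413}} = \sqrt{\frac{2286084268}{413}} = \frac{2 \sqrt{236038200671}}{413}$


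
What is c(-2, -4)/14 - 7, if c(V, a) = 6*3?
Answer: -40/7 ≈ -5.7143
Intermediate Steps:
c(V, a) = 18
c(-2, -4)/14 - 7 = 18/14 - 7 = 18*(1/14) - 7 = 9/7 - 7 = -40/7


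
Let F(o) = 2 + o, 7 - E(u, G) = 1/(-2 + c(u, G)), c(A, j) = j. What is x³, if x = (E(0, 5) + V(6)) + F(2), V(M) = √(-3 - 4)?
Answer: 26720/27 + 1003*I*√7/3 ≈ 989.63 + 884.56*I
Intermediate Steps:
V(M) = I*√7 (V(M) = √(-7) = I*√7)
E(u, G) = 7 - 1/(-2 + G)
x = 32/3 + I*√7 (x = ((-15 + 7*5)/(-2 + 5) + I*√7) + (2 + 2) = ((-15 + 35)/3 + I*√7) + 4 = ((⅓)*20 + I*√7) + 4 = (20/3 + I*√7) + 4 = 32/3 + I*√7 ≈ 10.667 + 2.6458*I)
x³ = (32/3 + I*√7)³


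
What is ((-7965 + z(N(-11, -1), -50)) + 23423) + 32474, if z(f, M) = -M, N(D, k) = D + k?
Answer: 47982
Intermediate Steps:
((-7965 + z(N(-11, -1), -50)) + 23423) + 32474 = ((-7965 - 1*(-50)) + 23423) + 32474 = ((-7965 + 50) + 23423) + 32474 = (-7915 + 23423) + 32474 = 15508 + 32474 = 47982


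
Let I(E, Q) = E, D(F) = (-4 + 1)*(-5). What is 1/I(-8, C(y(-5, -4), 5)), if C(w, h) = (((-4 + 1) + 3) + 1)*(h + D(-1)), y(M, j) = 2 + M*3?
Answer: -⅛ ≈ -0.12500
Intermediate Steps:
D(F) = 15 (D(F) = -3*(-5) = 15)
y(M, j) = 2 + 3*M
C(w, h) = 15 + h (C(w, h) = (((-4 + 1) + 3) + 1)*(h + 15) = ((-3 + 3) + 1)*(15 + h) = (0 + 1)*(15 + h) = 1*(15 + h) = 15 + h)
1/I(-8, C(y(-5, -4), 5)) = 1/(-8) = -⅛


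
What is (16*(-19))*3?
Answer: -912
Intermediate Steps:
(16*(-19))*3 = -304*3 = -912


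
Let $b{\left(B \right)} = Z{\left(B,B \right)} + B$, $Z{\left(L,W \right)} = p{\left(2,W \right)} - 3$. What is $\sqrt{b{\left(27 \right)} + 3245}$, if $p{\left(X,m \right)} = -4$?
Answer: $\sqrt{3265} \approx 57.14$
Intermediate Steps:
$Z{\left(L,W \right)} = -7$ ($Z{\left(L,W \right)} = -4 - 3 = -7$)
$b{\left(B \right)} = -7 + B$
$\sqrt{b{\left(27 \right)} + 3245} = \sqrt{\left(-7 + 27\right) + 3245} = \sqrt{20 + 3245} = \sqrt{3265}$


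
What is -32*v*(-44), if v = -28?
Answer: -39424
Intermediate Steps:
-32*v*(-44) = -32*(-28)*(-44) = 896*(-44) = -39424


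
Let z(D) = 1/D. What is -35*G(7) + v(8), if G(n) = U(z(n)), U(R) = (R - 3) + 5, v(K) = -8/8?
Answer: -76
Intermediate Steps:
v(K) = -1 (v(K) = -8*⅛ = -1)
z(D) = 1/D
U(R) = 2 + R (U(R) = (-3 + R) + 5 = 2 + R)
G(n) = 2 + 1/n
-35*G(7) + v(8) = -35*(2 + 1/7) - 1 = -35*(2 + ⅐) - 1 = -35*15/7 - 1 = -75 - 1 = -76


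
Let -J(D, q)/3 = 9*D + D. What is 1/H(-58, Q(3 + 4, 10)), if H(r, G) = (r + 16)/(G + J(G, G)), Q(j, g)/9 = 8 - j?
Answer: 87/14 ≈ 6.2143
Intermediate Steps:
Q(j, g) = 72 - 9*j (Q(j, g) = 9*(8 - j) = 72 - 9*j)
J(D, q) = -30*D (J(D, q) = -3*(9*D + D) = -30*D)
H(r, G) = -(16 + r)/(29*G) (H(r, G) = (r + 16)/(G - 30*G) = (16 + r)/((-29*G)) = (16 + r)*(-1/(29*G)) = -(16 + r)/(29*G))
1/H(-58, Q(3 + 4, 10)) = 1/((-16 - 1*(-58))/(29*(72 - 9*(3 + 4)))) = 1/((-16 + 58)/(29*(72 - 9*7))) = 1/((1/29)*42/(72 - 63)) = 1/((1/29)*42/9) = 1/((1/29)*(⅑)*42) = 1/(14/87) = 87/14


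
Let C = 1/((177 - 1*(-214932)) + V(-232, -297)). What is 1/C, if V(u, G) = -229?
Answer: 214880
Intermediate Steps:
C = 1/214880 (C = 1/((177 - 1*(-214932)) - 229) = 1/((177 + 214932) - 229) = 1/(215109 - 229) = 1/214880 ≈ 4.6538e-6)
1/C = 1/(1/214880) = 214880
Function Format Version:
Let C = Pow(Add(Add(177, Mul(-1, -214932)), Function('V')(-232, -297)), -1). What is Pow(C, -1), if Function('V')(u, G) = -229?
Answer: 214880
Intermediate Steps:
C = Rational(1, 214880) (C = Pow(Add(Add(177, Mul(-1, -214932)), -229), -1) = Pow(Add(Add(177, 214932), -229), -1) = Pow(Add(215109, -229), -1) = Pow(214880, -1) = Rational(1, 214880) ≈ 4.6538e-6)
Pow(C, -1) = Pow(Rational(1, 214880), -1) = 214880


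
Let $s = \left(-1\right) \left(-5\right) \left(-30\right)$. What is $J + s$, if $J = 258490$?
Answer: $258340$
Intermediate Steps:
$s = -150$ ($s = 5 \left(-30\right) = -150$)
$J + s = 258490 - 150 = 258340$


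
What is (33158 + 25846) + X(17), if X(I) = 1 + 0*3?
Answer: 59005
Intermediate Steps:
X(I) = 1 (X(I) = 1 + 0 = 1)
(33158 + 25846) + X(17) = (33158 + 25846) + 1 = 59004 + 1 = 59005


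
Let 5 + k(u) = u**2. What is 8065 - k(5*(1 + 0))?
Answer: 8045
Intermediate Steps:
k(u) = -5 + u**2
8065 - k(5*(1 + 0)) = 8065 - (-5 + (5*(1 + 0))**2) = 8065 - (-5 + (5*1)**2) = 8065 - (-5 + 5**2) = 8065 - (-5 + 25) = 8065 - 1*20 = 8065 - 20 = 8045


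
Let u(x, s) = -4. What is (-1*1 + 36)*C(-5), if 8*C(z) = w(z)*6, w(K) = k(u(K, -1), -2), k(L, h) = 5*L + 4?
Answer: -420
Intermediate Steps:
k(L, h) = 4 + 5*L
w(K) = -16 (w(K) = 4 + 5*(-4) = 4 - 20 = -16)
C(z) = -12 (C(z) = (-16*6)/8 = (⅛)*(-96) = -12)
(-1*1 + 36)*C(-5) = (-1*1 + 36)*(-12) = (-1 + 36)*(-12) = 35*(-12) = -420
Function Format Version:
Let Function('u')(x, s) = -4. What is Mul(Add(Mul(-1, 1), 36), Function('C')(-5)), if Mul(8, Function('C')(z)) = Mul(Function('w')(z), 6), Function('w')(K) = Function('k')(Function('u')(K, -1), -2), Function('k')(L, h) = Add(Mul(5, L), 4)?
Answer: -420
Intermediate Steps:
Function('k')(L, h) = Add(4, Mul(5, L))
Function('w')(K) = -16 (Function('w')(K) = Add(4, Mul(5, -4)) = Add(4, -20) = -16)
Function('C')(z) = -12 (Function('C')(z) = Mul(Rational(1, 8), Mul(-16, 6)) = Mul(Rational(1, 8), -96) = -12)
Mul(Add(Mul(-1, 1), 36), Function('C')(-5)) = Mul(Add(Mul(-1, 1), 36), -12) = Mul(Add(-1, 36), -12) = Mul(35, -12) = -420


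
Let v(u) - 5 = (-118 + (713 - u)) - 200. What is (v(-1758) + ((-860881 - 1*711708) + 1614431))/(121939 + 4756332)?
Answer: 44000/4878271 ≈ 0.0090196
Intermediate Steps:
v(u) = 400 - u (v(u) = 5 + ((-118 + (713 - u)) - 200) = 5 + ((595 - u) - 200) = 5 + (395 - u) = 400 - u)
(v(-1758) + ((-860881 - 1*711708) + 1614431))/(121939 + 4756332) = ((400 - 1*(-1758)) + ((-860881 - 1*711708) + 1614431))/(121939 + 4756332) = ((400 + 1758) + ((-860881 - 711708) + 1614431))/4878271 = (2158 + (-1572589 + 1614431))*(1/4878271) = (2158 + 41842)*(1/4878271) = 44000*(1/4878271) = 44000/4878271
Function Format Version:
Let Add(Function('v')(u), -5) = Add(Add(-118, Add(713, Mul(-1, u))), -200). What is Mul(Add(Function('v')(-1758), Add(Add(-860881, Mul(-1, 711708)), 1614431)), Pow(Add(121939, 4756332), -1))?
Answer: Rational(44000, 4878271) ≈ 0.0090196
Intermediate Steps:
Function('v')(u) = Add(400, Mul(-1, u)) (Function('v')(u) = Add(5, Add(Add(-118, Add(713, Mul(-1, u))), -200)) = Add(5, Add(Add(595, Mul(-1, u)), -200)) = Add(5, Add(395, Mul(-1, u))) = Add(400, Mul(-1, u)))
Mul(Add(Function('v')(-1758), Add(Add(-860881, Mul(-1, 711708)), 1614431)), Pow(Add(121939, 4756332), -1)) = Mul(Add(Add(400, Mul(-1, -1758)), Add(Add(-860881, Mul(-1, 711708)), 1614431)), Pow(Add(121939, 4756332), -1)) = Mul(Add(Add(400, 1758), Add(Add(-860881, -711708), 1614431)), Pow(4878271, -1)) = Mul(Add(2158, Add(-1572589, 1614431)), Rational(1, 4878271)) = Mul(Add(2158, 41842), Rational(1, 4878271)) = Mul(44000, Rational(1, 4878271)) = Rational(44000, 4878271)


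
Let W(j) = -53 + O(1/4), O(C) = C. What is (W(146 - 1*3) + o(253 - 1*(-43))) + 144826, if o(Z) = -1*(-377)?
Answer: 580601/4 ≈ 1.4515e+5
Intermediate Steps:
W(j) = -211/4 (W(j) = -53 + 1/4 = -53 + 1*(¼) = -53 + ¼ = -211/4)
o(Z) = 377
(W(146 - 1*3) + o(253 - 1*(-43))) + 144826 = (-211/4 + 377) + 144826 = 1297/4 + 144826 = 580601/4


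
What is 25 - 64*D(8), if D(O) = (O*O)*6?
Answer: -24551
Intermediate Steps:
D(O) = 6*O**2 (D(O) = O**2*6 = 6*O**2)
25 - 64*D(8) = 25 - 384*8**2 = 25 - 384*64 = 25 - 64*384 = 25 - 24576 = -24551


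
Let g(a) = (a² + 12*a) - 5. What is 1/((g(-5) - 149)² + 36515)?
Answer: 1/72236 ≈ 1.3844e-5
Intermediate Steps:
g(a) = -5 + a² + 12*a
1/((g(-5) - 149)² + 36515) = 1/(((-5 + (-5)² + 12*(-5)) - 149)² + 36515) = 1/(((-5 + 25 - 60) - 149)² + 36515) = 1/((-40 - 149)² + 36515) = 1/((-189)² + 36515) = 1/(35721 + 36515) = 1/72236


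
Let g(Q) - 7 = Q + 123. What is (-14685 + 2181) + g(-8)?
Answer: -12382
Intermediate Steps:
g(Q) = 130 + Q (g(Q) = 7 + (Q + 123) = 7 + (123 + Q) = 130 + Q)
(-14685 + 2181) + g(-8) = (-14685 + 2181) + (130 - 8) = -12504 + 122 = -12382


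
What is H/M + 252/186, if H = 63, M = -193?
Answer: 6153/5983 ≈ 1.0284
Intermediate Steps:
H/M + 252/186 = 63/(-193) + 252/186 = 63*(-1/193) + 252*(1/186) = -63/193 + 42/31 = 6153/5983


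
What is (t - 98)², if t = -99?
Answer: 38809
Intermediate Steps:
(t - 98)² = (-99 - 98)² = (-197)² = 38809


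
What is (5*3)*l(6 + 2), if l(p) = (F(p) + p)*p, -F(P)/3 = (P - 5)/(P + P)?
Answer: 1785/2 ≈ 892.50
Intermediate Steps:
F(P) = -3*(-5 + P)/(2*P) (F(P) = -3*(P - 5)/(P + P) = -3*(-5 + P)/(2*P))
l(p) = p*(p + 3*(5 - p)/(2*p)) (l(p) = (3*(5 - p)/(2*p) + p)*p = (p + 3*(5 - p)/(2*p))*p = p*(p + 3*(5 - p)/(2*p)))
(5*3)*l(6 + 2) = (5*3)*(15/2 + (6 + 2)² - 3*(6 + 2)/2) = 15*(15/2 + 8² - 3/2*8) = 15*(15/2 + 64 - 12) = 15*(119/2) = 1785/2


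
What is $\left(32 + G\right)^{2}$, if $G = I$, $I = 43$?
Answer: $5625$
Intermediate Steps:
$G = 43$
$\left(32 + G\right)^{2} = \left(32 + 43\right)^{2} = 75^{2} = 5625$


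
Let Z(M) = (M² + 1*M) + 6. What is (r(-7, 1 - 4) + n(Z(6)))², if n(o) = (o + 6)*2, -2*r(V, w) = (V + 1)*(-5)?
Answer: 8649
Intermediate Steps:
r(V, w) = 5/2 + 5*V/2 (r(V, w) = -(V + 1)*(-5)/2 = -(1 + V)*(-5)/2 = -(-5 - 5*V)/2 = 5/2 + 5*V/2)
Z(M) = 6 + M + M² (Z(M) = (M² + M) + 6 = (M + M²) + 6 = 6 + M + M²)
n(o) = 12 + 2*o (n(o) = (6 + o)*2 = 12 + 2*o)
(r(-7, 1 - 4) + n(Z(6)))² = ((5/2 + (5/2)*(-7)) + (12 + 2*(6 + 6 + 6²)))² = ((5/2 - 35/2) + (12 + 2*(6 + 6 + 36)))² = (-15 + (12 + 2*48))² = (-15 + (12 + 96))² = (-15 + 108)² = 93² = 8649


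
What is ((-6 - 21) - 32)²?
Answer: 3481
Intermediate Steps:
((-6 - 21) - 32)² = (-27 - 32)² = (-59)² = 3481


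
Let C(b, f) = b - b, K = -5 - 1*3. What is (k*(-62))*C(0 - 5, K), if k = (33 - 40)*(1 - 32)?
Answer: 0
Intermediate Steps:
K = -8 (K = -5 - 3 = -8)
k = 217 (k = -7*(-31) = 217)
C(b, f) = 0
(k*(-62))*C(0 - 5, K) = (217*(-62))*0 = -13454*0 = 0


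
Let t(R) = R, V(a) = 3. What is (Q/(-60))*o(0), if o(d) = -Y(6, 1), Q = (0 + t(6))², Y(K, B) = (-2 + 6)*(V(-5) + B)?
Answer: 48/5 ≈ 9.6000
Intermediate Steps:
Y(K, B) = 12 + 4*B (Y(K, B) = (-2 + 6)*(3 + B) = 4*(3 + B) = 12 + 4*B)
Q = 36 (Q = (0 + 6)² = 6² = 36)
o(d) = -16 (o(d) = -(12 + 4*1) = -(12 + 4) = -1*16 = -16)
(Q/(-60))*o(0) = (36/(-60))*(-16) = (36*(-1/60))*(-16) = -⅗*(-16) = 48/5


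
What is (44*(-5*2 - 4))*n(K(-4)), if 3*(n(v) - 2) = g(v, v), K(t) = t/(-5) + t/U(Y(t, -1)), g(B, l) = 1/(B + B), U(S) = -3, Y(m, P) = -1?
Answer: -10241/8 ≈ -1280.1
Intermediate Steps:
g(B, l) = 1/(2*B)
K(t) = -8*t/15 (K(t) = t/(-5) + t/(-3) = t*(-⅕) + t*(-⅓) = -t/5 - t/3 = -8*t/15)
n(v) = 2 + 1/(6*v) (n(v) = 2 + (1/(2*v))/3 = 2 + 1/(6*v))
(44*(-5*2 - 4))*n(K(-4)) = (44*(-5*2 - 4))*(2 + 1/(6*((-8/15*(-4))))) = (44*(-10 - 4))*(2 + 1/(6*(32/15))) = (44*(-14))*(2 + (⅙)*(15/32)) = -616*(2 + 5/64) = -616*133/64 = -10241/8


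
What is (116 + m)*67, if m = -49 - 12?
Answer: 3685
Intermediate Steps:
m = -61
(116 + m)*67 = (116 - 61)*67 = 55*67 = 3685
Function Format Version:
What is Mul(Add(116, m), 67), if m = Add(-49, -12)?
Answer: 3685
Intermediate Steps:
m = -61
Mul(Add(116, m), 67) = Mul(Add(116, -61), 67) = Mul(55, 67) = 3685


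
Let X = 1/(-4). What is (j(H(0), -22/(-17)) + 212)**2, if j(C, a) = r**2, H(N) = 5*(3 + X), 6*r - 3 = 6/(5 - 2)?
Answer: 58629649/1296 ≈ 45239.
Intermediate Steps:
X = -1/4 (X = 1*(-1/4) = -1/4 ≈ -0.25000)
r = 5/6 (r = 1/2 + (6/(5 - 2))/6 = 1/2 + (6/3)/6 = 1/2 + (6*(1/3))/6 = 1/2 + (1/6)*2 = 1/2 + 1/3 = 5/6 ≈ 0.83333)
H(N) = 55/4 (H(N) = 5*(3 - 1/4) = 5*(11/4) = 55/4)
j(C, a) = 25/36 (j(C, a) = (5/6)**2 = 25/36)
(j(H(0), -22/(-17)) + 212)**2 = (25/36 + 212)**2 = (7657/36)**2 = 58629649/1296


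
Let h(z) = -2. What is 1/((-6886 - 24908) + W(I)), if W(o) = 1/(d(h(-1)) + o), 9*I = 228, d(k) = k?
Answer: -70/2225577 ≈ -3.1453e-5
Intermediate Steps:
I = 76/3 (I = (⅑)*228 = 76/3 ≈ 25.333)
W(o) = 1/(-2 + o)
1/((-6886 - 24908) + W(I)) = 1/((-6886 - 24908) + 1/(-2 + 76/3)) = 1/(-31794 + 1/(70/3)) = 1/(-31794 + 3/70) = 1/(-2225577/70) = -70/2225577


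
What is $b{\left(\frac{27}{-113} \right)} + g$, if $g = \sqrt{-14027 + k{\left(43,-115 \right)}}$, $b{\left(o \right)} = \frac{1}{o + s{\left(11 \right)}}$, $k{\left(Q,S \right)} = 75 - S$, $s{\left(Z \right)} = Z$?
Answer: $\frac{113}{1216} + i \sqrt{13837} \approx 0.092928 + 117.63 i$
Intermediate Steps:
$b{\left(o \right)} = \frac{1}{11 + o}$ ($b{\left(o \right)} = \frac{1}{o + 11} = \frac{1}{11 + o}$)
$g = i \sqrt{13837}$ ($g = \sqrt{-14027 + \left(75 - -115\right)} = \sqrt{-14027 + \left(75 + 115\right)} = \sqrt{-14027 + 190} = \sqrt{-13837} = i \sqrt{13837} \approx 117.63 i$)
$b{\left(\frac{27}{-113} \right)} + g = \frac{1}{11 + \frac{27}{-113}} + i \sqrt{13837} = \frac{1}{11 + 27 \left(- \frac{1}{113}\right)} + i \sqrt{13837} = \frac{1}{11 - \frac{27}{113}} + i \sqrt{13837} = \frac{1}{\frac{1216}{113}} + i \sqrt{13837} = \frac{113}{1216} + i \sqrt{13837}$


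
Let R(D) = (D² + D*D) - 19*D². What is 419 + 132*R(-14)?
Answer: -439405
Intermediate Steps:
R(D) = -17*D² (R(D) = (D² + D²) - 19*D² = 2*D² - 19*D² = -17*D²)
419 + 132*R(-14) = 419 + 132*(-17*(-14)²) = 419 + 132*(-17*196) = 419 + 132*(-3332) = 419 - 439824 = -439405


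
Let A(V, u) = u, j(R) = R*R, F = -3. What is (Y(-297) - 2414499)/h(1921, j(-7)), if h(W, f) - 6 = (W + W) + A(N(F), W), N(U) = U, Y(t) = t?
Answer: -804932/1923 ≈ -418.58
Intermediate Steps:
j(R) = R²
h(W, f) = 6 + 3*W (h(W, f) = 6 + ((W + W) + W) = 6 + (2*W + W) = 6 + 3*W)
(Y(-297) - 2414499)/h(1921, j(-7)) = (-297 - 2414499)/(6 + 3*1921) = -2414796/(6 + 5763) = -2414796/5769 = -2414796*1/5769 = -804932/1923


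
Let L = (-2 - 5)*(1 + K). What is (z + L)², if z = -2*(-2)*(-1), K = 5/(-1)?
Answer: 576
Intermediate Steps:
K = -5 (K = 5*(-1) = -5)
L = 28 (L = (-2 - 5)*(1 - 5) = -7*(-4) = 28)
z = -4 (z = 4*(-1) = -4)
(z + L)² = (-4 + 28)² = 24² = 576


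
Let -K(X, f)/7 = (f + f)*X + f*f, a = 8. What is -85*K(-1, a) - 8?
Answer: 28552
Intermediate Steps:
K(X, f) = -7*f² - 14*X*f (K(X, f) = -7*((f + f)*X + f*f) = -7*((2*f)*X + f²) = -7*(2*X*f + f²) = -7*(f² + 2*X*f) = -7*f² - 14*X*f)
-85*K(-1, a) - 8 = -(-595)*8*(8 + 2*(-1)) - 8 = -(-595)*8*(8 - 2) - 8 = -(-595)*8*6 - 8 = -85*(-336) - 8 = 28560 - 8 = 28552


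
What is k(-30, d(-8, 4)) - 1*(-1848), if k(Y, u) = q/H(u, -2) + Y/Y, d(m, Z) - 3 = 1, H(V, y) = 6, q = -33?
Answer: 3687/2 ≈ 1843.5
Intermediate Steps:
d(m, Z) = 4 (d(m, Z) = 3 + 1 = 4)
k(Y, u) = -9/2 (k(Y, u) = -33/6 + Y/Y = -33*⅙ + 1 = -11/2 + 1 = -9/2)
k(-30, d(-8, 4)) - 1*(-1848) = -9/2 - 1*(-1848) = -9/2 + 1848 = 3687/2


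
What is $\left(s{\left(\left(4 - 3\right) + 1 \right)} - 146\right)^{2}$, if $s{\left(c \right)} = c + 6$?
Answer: $19044$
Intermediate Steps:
$s{\left(c \right)} = 6 + c$
$\left(s{\left(\left(4 - 3\right) + 1 \right)} - 146\right)^{2} = \left(\left(6 + \left(\left(4 - 3\right) + 1\right)\right) - 146\right)^{2} = \left(\left(6 + \left(1 + 1\right)\right) - 146\right)^{2} = \left(\left(6 + 2\right) - 146\right)^{2} = \left(8 - 146\right)^{2} = \left(-138\right)^{2} = 19044$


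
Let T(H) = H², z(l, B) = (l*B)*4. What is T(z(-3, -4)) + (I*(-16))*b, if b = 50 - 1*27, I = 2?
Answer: 1568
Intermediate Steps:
z(l, B) = 4*B*l (z(l, B) = (B*l)*4 = 4*B*l)
b = 23 (b = 50 - 27 = 23)
T(z(-3, -4)) + (I*(-16))*b = (4*(-4)*(-3))² + (2*(-16))*23 = 48² - 32*23 = 2304 - 736 = 1568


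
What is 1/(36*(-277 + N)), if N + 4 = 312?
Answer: 1/1116 ≈ 0.00089606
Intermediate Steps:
N = 308 (N = -4 + 312 = 308)
1/(36*(-277 + N)) = 1/(36*(-277 + 308)) = 1/(36*31) = 1/1116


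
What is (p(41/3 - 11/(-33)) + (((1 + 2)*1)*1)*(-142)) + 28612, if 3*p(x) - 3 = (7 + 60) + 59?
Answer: 28229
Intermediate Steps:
p(x) = 43 (p(x) = 1 + ((7 + 60) + 59)/3 = 1 + (67 + 59)/3 = 1 + (⅓)*126 = 1 + 42 = 43)
(p(41/3 - 11/(-33)) + (((1 + 2)*1)*1)*(-142)) + 28612 = (43 + (((1 + 2)*1)*1)*(-142)) + 28612 = (43 + ((3*1)*1)*(-142)) + 28612 = (43 + (3*1)*(-142)) + 28612 = (43 + 3*(-142)) + 28612 = (43 - 426) + 28612 = -383 + 28612 = 28229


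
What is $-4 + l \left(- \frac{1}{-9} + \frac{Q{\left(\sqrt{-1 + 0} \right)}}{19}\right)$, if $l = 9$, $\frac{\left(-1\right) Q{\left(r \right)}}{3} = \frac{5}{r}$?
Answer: $-3 + \frac{135 i}{19} \approx -3.0 + 7.1053 i$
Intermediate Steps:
$Q{\left(r \right)} = - \frac{15}{r}$ ($Q{\left(r \right)} = - 3 \frac{5}{r} = - \frac{15}{r}$)
$-4 + l \left(- \frac{1}{-9} + \frac{Q{\left(\sqrt{-1 + 0} \right)}}{19}\right) = -4 + 9 \left(- \frac{1}{-9} + \frac{\left(-15\right) \frac{1}{\sqrt{-1 + 0}}}{19}\right) = -4 + 9 \left(\left(-1\right) \left(- \frac{1}{9}\right) + - \frac{15}{\sqrt{-1}} \cdot \frac{1}{19}\right) = -4 + 9 \left(\frac{1}{9} + - \frac{15}{i} \frac{1}{19}\right) = -4 + 9 \left(\frac{1}{9} + - 15 \left(- i\right) \frac{1}{19}\right) = -4 + 9 \left(\frac{1}{9} + 15 i \frac{1}{19}\right) = -4 + 9 \left(\frac{1}{9} + \frac{15 i}{19}\right) = -4 + \left(1 + \frac{135 i}{19}\right) = -3 + \frac{135 i}{19}$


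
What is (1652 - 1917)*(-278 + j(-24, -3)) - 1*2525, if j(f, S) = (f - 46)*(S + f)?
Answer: -429705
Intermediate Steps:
j(f, S) = (-46 + f)*(S + f)
(1652 - 1917)*(-278 + j(-24, -3)) - 1*2525 = (1652 - 1917)*(-278 + ((-24)**2 - 46*(-3) - 46*(-24) - 3*(-24))) - 1*2525 = -265*(-278 + (576 + 138 + 1104 + 72)) - 2525 = -265*(-278 + 1890) - 2525 = -265*1612 - 2525 = -427180 - 2525 = -429705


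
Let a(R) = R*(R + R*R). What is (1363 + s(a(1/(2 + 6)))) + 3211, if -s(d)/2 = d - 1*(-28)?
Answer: 1156599/256 ≈ 4518.0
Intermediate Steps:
a(R) = R*(R + R**2)
s(d) = -56 - 2*d (s(d) = -2*(d - 1*(-28)) = -2*(d + 28) = -2*(28 + d) = -56 - 2*d)
(1363 + s(a(1/(2 + 6)))) + 3211 = (1363 + (-56 - 2*(1/(2 + 6))**2*(1 + 1/(2 + 6)))) + 3211 = (1363 + (-56 - 2*(1/8)**2*(1 + 1/8))) + 3211 = (1363 + (-56 - 9/(32*8))) + 3211 = (1363 + (-56 - 2*9/512)) + 3211 = (1363 + (-56 - 9/256)) + 3211 = (1363 - 14345/256) + 3211 = 334583/256 + 3211 = 1156599/256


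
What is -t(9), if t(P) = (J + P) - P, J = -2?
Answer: 2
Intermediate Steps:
t(P) = -2 (t(P) = (-2 + P) - P = -2)
-t(9) = -1*(-2) = 2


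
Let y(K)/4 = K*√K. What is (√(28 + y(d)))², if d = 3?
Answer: 28 + 12*√3 ≈ 48.785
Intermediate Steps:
y(K) = 4*K^(3/2) (y(K) = 4*(K*√K) = 4*K^(3/2))
(√(28 + y(d)))² = (√(28 + 4*3^(3/2)))² = (√(28 + 4*(3*√3)))² = (√(28 + 12*√3))² = 28 + 12*√3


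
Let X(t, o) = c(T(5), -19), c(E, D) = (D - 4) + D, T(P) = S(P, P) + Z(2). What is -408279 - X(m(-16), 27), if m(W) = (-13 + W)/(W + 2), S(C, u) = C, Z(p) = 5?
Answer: -408237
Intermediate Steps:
m(W) = (-13 + W)/(2 + W)
T(P) = 5 + P (T(P) = P + 5 = 5 + P)
c(E, D) = -4 + 2*D (c(E, D) = (-4 + D) + D = -4 + 2*D)
X(t, o) = -42 (X(t, o) = -4 + 2*(-19) = -4 - 38 = -42)
-408279 - X(m(-16), 27) = -408279 - 1*(-42) = -408279 + 42 = -408237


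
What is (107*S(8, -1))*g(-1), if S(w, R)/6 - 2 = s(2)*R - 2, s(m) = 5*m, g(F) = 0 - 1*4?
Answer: 25680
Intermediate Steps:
g(F) = -4 (g(F) = 0 - 4 = -4)
S(w, R) = 60*R (S(w, R) = 12 + 6*((5*2)*R - 2) = 12 + 6*(10*R - 2) = 12 + 6*(-2 + 10*R) = 12 + (-12 + 60*R) = 60*R)
(107*S(8, -1))*g(-1) = (107*(60*(-1)))*(-4) = (107*(-60))*(-4) = -6420*(-4) = 25680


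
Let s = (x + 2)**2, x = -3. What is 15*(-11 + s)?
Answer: -150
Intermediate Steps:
s = 1 (s = (-3 + 2)**2 = (-1)**2 = 1)
15*(-11 + s) = 15*(-11 + 1) = 15*(-10) = -150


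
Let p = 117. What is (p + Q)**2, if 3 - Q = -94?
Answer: 45796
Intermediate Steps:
Q = 97 (Q = 3 - 1*(-94) = 3 + 94 = 97)
(p + Q)**2 = (117 + 97)**2 = 214**2 = 45796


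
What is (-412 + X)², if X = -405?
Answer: 667489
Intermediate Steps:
(-412 + X)² = (-412 - 405)² = (-817)² = 667489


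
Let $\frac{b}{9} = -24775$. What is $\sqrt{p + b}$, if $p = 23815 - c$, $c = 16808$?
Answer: $4 i \sqrt{13498} \approx 464.72 i$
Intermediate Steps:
$b = -222975$ ($b = 9 \left(-24775\right) = -222975$)
$p = 7007$ ($p = 23815 - 16808 = 7007$)
$\sqrt{p + b} = \sqrt{7007 - 222975} = \sqrt{-215968} = 4 i \sqrt{13498}$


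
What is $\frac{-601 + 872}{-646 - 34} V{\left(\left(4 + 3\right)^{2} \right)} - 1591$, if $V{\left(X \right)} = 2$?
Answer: $- \frac{541211}{340} \approx -1591.8$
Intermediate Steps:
$\frac{-601 + 872}{-646 - 34} V{\left(\left(4 + 3\right)^{2} \right)} - 1591 = \frac{-601 + 872}{-646 - 34} \cdot 2 - 1591 = \frac{271}{-680} \cdot 2 - 1591 = 271 \left(- \frac{1}{680}\right) 2 - 1591 = \left(- \frac{271}{680}\right) 2 - 1591 = - \frac{271}{340} - 1591 = - \frac{541211}{340}$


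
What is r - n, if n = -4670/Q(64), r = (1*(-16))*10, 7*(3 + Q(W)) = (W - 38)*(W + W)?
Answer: -496430/3307 ≈ -150.11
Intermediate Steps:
Q(W) = -3 + 2*W*(-38 + W)/7 (Q(W) = -3 + ((W - 38)*(W + W))/7 = -3 + ((-38 + W)*(2*W))/7 = -3 + (2*W*(-38 + W))/7 = -3 + 2*W*(-38 + W)/7)
r = -160 (r = -16*10 = -160)
n = -32690/3307 (n = -4670/(-3 - 76/7*64 + (2/7)*64²) = -4670/(-3 - 4864/7 + (2/7)*4096) = -4670/(-3 - 4864/7 + 8192/7) = -4670/3307/7 = -4670*7/3307 = -32690/3307 ≈ -9.8851)
r - n = -160 - 1*(-32690/3307) = -160 + 32690/3307 = -496430/3307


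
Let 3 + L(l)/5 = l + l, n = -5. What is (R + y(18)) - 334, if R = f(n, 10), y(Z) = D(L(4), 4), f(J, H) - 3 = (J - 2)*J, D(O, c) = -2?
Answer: -298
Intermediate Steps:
L(l) = -15 + 10*l (L(l) = -15 + 5*(l + l) = -15 + 5*(2*l) = -15 + 10*l)
f(J, H) = 3 + J*(-2 + J) (f(J, H) = 3 + (J - 2)*J = 3 + (-2 + J)*J = 3 + J*(-2 + J))
y(Z) = -2
R = 38 (R = 3 + (-5)² - 2*(-5) = 3 + 25 + 10 = 38)
(R + y(18)) - 334 = (38 - 2) - 334 = 36 - 334 = -298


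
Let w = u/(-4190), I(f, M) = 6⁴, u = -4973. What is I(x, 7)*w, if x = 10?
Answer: 3222504/2095 ≈ 1538.2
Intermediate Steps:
I(f, M) = 1296
w = 4973/4190 (w = -4973/(-4190) = -4973*(-1/4190) = 4973/4190 ≈ 1.1869)
I(x, 7)*w = 1296*(4973/4190) = 3222504/2095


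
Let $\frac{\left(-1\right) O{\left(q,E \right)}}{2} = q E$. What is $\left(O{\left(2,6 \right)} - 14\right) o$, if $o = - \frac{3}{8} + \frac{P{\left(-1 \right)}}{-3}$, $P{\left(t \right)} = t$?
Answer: $\frac{19}{12} \approx 1.5833$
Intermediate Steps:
$O{\left(q,E \right)} = - 2 E q$ ($O{\left(q,E \right)} = - 2 q E = - 2 E q$)
$o = - \frac{1}{24}$ ($o = - \frac{3}{8} - \frac{1}{-3} = \left(-3\right) \frac{1}{8} - - \frac{1}{3} = - \frac{3}{8} + \frac{1}{3} = - \frac{1}{24} \approx -0.041667$)
$\left(O{\left(2,6 \right)} - 14\right) o = \left(\left(-2\right) 6 \cdot 2 - 14\right) \left(- \frac{1}{24}\right) = \left(-24 - 14\right) \left(- \frac{1}{24}\right) = \left(-38\right) \left(- \frac{1}{24}\right) = \frac{19}{12}$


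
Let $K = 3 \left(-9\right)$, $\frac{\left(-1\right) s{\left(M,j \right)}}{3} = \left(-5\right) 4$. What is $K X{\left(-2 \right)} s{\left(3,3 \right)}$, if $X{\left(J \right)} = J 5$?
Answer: $16200$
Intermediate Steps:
$s{\left(M,j \right)} = 60$ ($s{\left(M,j \right)} = - 3 \left(\left(-5\right) 4\right) = \left(-3\right) \left(-20\right) = 60$)
$X{\left(J \right)} = 5 J$
$K = -27$
$K X{\left(-2 \right)} s{\left(3,3 \right)} = - 27 \cdot 5 \left(-2\right) 60 = \left(-27\right) \left(-10\right) 60 = 270 \cdot 60 = 16200$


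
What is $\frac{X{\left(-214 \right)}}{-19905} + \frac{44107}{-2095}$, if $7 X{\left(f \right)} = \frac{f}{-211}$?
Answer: $- \frac{51869294185}{2463693603} \approx -21.053$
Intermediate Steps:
$X{\left(f \right)} = - \frac{f}{1477}$ ($X{\left(f \right)} = \frac{f \frac{1}{-211}}{7} = \frac{f \left(- \frac{1}{211}\right)}{7} = \frac{\left(- \frac{1}{211}\right) f}{7} = - \frac{f}{1477}$)
$\frac{X{\left(-214 \right)}}{-19905} + \frac{44107}{-2095} = \frac{\left(- \frac{1}{1477}\right) \left(-214\right)}{-19905} + \frac{44107}{-2095} = \frac{214}{1477} \left(- \frac{1}{19905}\right) + 44107 \left(- \frac{1}{2095}\right) = - \frac{214}{29399685} - \frac{44107}{2095} = - \frac{51869294185}{2463693603}$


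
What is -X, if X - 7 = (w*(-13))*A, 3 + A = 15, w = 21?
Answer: 3269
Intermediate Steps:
A = 12 (A = -3 + 15 = 12)
X = -3269 (X = 7 + (21*(-13))*12 = 7 - 273*12 = 7 - 3276 = -3269)
-X = -1*(-3269) = 3269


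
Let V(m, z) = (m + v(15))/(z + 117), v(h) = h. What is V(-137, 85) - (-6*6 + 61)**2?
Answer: -63186/101 ≈ -625.60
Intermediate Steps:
V(m, z) = (15 + m)/(117 + z) (V(m, z) = (m + 15)/(z + 117) = (15 + m)/(117 + z))
V(-137, 85) - (-6*6 + 61)**2 = (15 - 137)/(117 + 85) - (-6*6 + 61)**2 = -122/202 - (-36 + 61)**2 = (1/202)*(-122) - 1*25**2 = -61/101 - 1*625 = -61/101 - 625 = -63186/101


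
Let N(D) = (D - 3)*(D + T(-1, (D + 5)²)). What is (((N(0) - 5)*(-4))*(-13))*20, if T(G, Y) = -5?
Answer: 10400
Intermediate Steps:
N(D) = (-5 + D)*(-3 + D) (N(D) = (D - 3)*(D - 5) = (-3 + D)*(-5 + D) = (-5 + D)*(-3 + D))
(((N(0) - 5)*(-4))*(-13))*20 = ((((15 + 0² - 8*0) - 5)*(-4))*(-13))*20 = ((((15 + 0 + 0) - 5)*(-4))*(-13))*20 = (((15 - 5)*(-4))*(-13))*20 = ((10*(-4))*(-13))*20 = -40*(-13)*20 = 520*20 = 10400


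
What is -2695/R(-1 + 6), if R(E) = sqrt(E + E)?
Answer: -539*sqrt(10)/2 ≈ -852.23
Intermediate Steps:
R(E) = sqrt(2)*sqrt(E) (R(E) = sqrt(2*E) = sqrt(2)*sqrt(E))
-2695/R(-1 + 6) = -2695/(sqrt(2)*sqrt(-1 + 6)) = -2695/(sqrt(2)*sqrt(5)) = -2695/sqrt(10) = (sqrt(10)/10)*(-2695) = -539*sqrt(10)/2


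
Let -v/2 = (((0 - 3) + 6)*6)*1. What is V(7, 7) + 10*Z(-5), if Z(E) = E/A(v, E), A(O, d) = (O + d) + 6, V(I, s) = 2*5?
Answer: 80/7 ≈ 11.429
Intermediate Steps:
V(I, s) = 10
v = -36 (v = -2*((0 - 3) + 6)*6 = -2*(-3 + 6)*6 = -2*3*6 = -36 ≈ -36.000)
A(O, d) = 6 + O + d
Z(E) = E/(-30 + E) (Z(E) = E/(6 - 36 + E) = E/(-30 + E))
V(7, 7) + 10*Z(-5) = 10 + 10*(-5/(-30 - 5)) = 10 + 10*(-5/(-35)) = 10 + 10*(-5*(-1/35)) = 10 + 10*(⅐) = 10 + 10/7 = 80/7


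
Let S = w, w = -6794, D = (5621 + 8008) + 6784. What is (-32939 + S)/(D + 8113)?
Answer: -39733/28526 ≈ -1.3929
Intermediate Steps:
D = 20413 (D = 13629 + 6784 = 20413)
S = -6794
(-32939 + S)/(D + 8113) = (-32939 - 6794)/(20413 + 8113) = -39733/28526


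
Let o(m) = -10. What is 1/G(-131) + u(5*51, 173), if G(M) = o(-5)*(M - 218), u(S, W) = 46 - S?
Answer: -729409/3490 ≈ -209.00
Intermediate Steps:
G(M) = 2180 - 10*M (G(M) = -10*(M - 218) = -10*(-218 + M) = 2180 - 10*M)
1/G(-131) + u(5*51, 173) = 1/(2180 - 10*(-131)) + (46 - 5*51) = 1/(2180 + 1310) + (46 - 1*255) = 1/3490 + (46 - 255) = 1/3490 - 209 = -729409/3490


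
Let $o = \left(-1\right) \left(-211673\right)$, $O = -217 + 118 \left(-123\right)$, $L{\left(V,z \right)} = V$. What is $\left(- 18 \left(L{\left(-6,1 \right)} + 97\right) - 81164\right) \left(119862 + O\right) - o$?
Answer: $-8705268735$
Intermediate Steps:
$O = -14731$ ($O = -217 - 14514 = -14731$)
$o = 211673$
$\left(- 18 \left(L{\left(-6,1 \right)} + 97\right) - 81164\right) \left(119862 + O\right) - o = \left(- 18 \left(-6 + 97\right) - 81164\right) \left(119862 - 14731\right) - 211673 = \left(\left(-18\right) 91 - 81164\right) 105131 - 211673 = \left(-1638 - 81164\right) 105131 - 211673 = \left(-82802\right) 105131 - 211673 = -8705057062 - 211673 = -8705268735$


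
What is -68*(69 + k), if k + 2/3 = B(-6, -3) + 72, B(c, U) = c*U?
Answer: -32300/3 ≈ -10767.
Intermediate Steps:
B(c, U) = U*c
k = 268/3 (k = -⅔ + (-3*(-6) + 72) = -⅔ + (18 + 72) = -⅔ + 90 = 268/3 ≈ 89.333)
-68*(69 + k) = -68*(69 + 268/3) = -68*475/3 = -32300/3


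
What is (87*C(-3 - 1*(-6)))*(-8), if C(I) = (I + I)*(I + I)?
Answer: -25056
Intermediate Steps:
C(I) = 4*I² (C(I) = (2*I)*(2*I) = 4*I²)
(87*C(-3 - 1*(-6)))*(-8) = (87*(4*(-3 - 1*(-6))²))*(-8) = (87*(4*(-3 + 6)²))*(-8) = (87*(4*3²))*(-8) = (87*(4*9))*(-8) = (87*36)*(-8) = 3132*(-8) = -25056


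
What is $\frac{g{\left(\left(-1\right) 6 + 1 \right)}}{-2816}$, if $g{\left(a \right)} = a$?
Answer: $\frac{5}{2816} \approx 0.0017756$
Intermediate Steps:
$\frac{g{\left(\left(-1\right) 6 + 1 \right)}}{-2816} = \frac{\left(-1\right) 6 + 1}{-2816} = \left(-6 + 1\right) \left(- \frac{1}{2816}\right) = \left(-5\right) \left(- \frac{1}{2816}\right) = \frac{5}{2816}$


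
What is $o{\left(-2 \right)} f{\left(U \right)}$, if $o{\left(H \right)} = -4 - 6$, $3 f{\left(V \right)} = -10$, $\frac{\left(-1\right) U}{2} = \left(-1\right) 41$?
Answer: $\frac{100}{3} \approx 33.333$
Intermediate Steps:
$U = 82$ ($U = - 2 \left(\left(-1\right) 41\right) = \left(-2\right) \left(-41\right) = 82$)
$f{\left(V \right)} = - \frac{10}{3}$ ($f{\left(V \right)} = \frac{1}{3} \left(-10\right) = - \frac{10}{3}$)
$o{\left(H \right)} = -10$ ($o{\left(H \right)} = -4 - 6 = -10$)
$o{\left(-2 \right)} f{\left(U \right)} = \left(-10\right) \left(- \frac{10}{3}\right) = \frac{100}{3}$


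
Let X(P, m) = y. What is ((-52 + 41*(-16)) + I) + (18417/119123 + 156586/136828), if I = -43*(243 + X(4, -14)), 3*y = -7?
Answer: -270293156749709/24449042766 ≈ -11055.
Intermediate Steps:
y = -7/3 (y = (⅓)*(-7) = -7/3 ≈ -2.3333)
X(P, m) = -7/3
I = -31046/3 (I = -43*(243 - 7/3) = -43*722/3 = -31046/3 ≈ -10349.)
((-52 + 41*(-16)) + I) + (18417/119123 + 156586/136828) = ((-52 + 41*(-16)) - 31046/3) + (18417/119123 + 156586/136828) = ((-52 - 656) - 31046/3) + (18417*(1/119123) + 156586*(1/136828)) = (-708 - 31046/3) + (18417/119123 + 78293/68414) = -33170/3 + 10586477677/8149680922 = -270293156749709/24449042766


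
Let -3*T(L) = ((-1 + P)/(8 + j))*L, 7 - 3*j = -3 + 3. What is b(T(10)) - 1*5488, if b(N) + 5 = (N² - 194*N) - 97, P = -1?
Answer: -5491870/961 ≈ -5714.7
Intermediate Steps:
j = 7/3 (j = 7/3 - (-3 + 3)/3 = 7/3 - ⅓*0 = 7/3 + 0 = 7/3 ≈ 2.3333)
T(L) = 2*L/31 (T(L) = -(-1 - 1)/(8 + 7/3)*L/3 = -(-2/31/3)*L/3 = -(-2*3/31)*L/3 = -(-2)*L/31 = 2*L/31)
b(N) = -102 + N² - 194*N (b(N) = -5 + ((N² - 194*N) - 97) = -5 + (-97 + N² - 194*N) = -102 + N² - 194*N)
b(T(10)) - 1*5488 = (-102 + ((2/31)*10)² - 388*10/31) - 1*5488 = (-102 + (20/31)² - 194*20/31) - 5488 = (-102 + 400/961 - 3880/31) - 5488 = -217902/961 - 5488 = -5491870/961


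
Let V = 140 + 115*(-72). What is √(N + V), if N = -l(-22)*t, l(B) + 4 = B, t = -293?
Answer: I*√15758 ≈ 125.53*I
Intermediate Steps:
l(B) = -4 + B
N = -7618 (N = -(-4 - 22)*(-293) = -(-26)*(-293) = -1*7618 = -7618)
V = -8140 (V = 140 - 8280 = -8140)
√(N + V) = √(-7618 - 8140) = √(-15758) = I*√15758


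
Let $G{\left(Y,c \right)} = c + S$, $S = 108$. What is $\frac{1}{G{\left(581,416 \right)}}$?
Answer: $\frac{1}{524} \approx 0.0019084$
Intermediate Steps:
$G{\left(Y,c \right)} = 108 + c$ ($G{\left(Y,c \right)} = c + 108 = 108 + c$)
$\frac{1}{G{\left(581,416 \right)}} = \frac{1}{108 + 416} = \frac{1}{524}$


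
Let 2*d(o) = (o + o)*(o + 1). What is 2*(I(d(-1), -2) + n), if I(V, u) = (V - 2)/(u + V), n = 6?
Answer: 14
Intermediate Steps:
d(o) = o*(1 + o) (d(o) = ((o + o)*(o + 1))/2 = ((2*o)*(1 + o))/2 = (2*o*(1 + o))/2 = o*(1 + o))
I(V, u) = (-2 + V)/(V + u)
2*(I(d(-1), -2) + n) = 2*((-2 - (1 - 1))/(-(1 - 1) - 2) + 6) = 2*((-2 - 1*0)/(-1*0 - 2) + 6) = 2*((-2 + 0)/(0 - 2) + 6) = 2*(-2/(-2) + 6) = 2*(-½*(-2) + 6) = 2*(1 + 6) = 2*7 = 14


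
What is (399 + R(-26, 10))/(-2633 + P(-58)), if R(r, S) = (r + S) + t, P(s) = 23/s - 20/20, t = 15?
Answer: -23084/152795 ≈ -0.15108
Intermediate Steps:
P(s) = -1 + 23/s (P(s) = 23/s - 20*1/20 = 23/s - 1 = -1 + 23/s)
R(r, S) = 15 + S + r (R(r, S) = (r + S) + 15 = (S + r) + 15 = 15 + S + r)
(399 + R(-26, 10))/(-2633 + P(-58)) = (399 + (15 + 10 - 26))/(-2633 + (23 - 1*(-58))/(-58)) = (399 - 1)/(-2633 - (23 + 58)/58) = 398/(-2633 - 1/58*81) = 398/(-2633 - 81/58) = 398/(-152795/58) = 398*(-58/152795) = -23084/152795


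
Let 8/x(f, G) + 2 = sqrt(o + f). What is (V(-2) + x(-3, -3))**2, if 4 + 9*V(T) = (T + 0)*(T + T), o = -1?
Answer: -128/81 + 56*I/9 ≈ -1.5802 + 6.2222*I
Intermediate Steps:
x(f, G) = 8/(-2 + sqrt(-1 + f))
V(T) = -4/9 + 2*T**2/9 (V(T) = -4/9 + ((T + 0)*(T + T))/9 = -4/9 + (T*(2*T))/9 = -4/9 + (2*T**2)/9 = -4/9 + 2*T**2/9)
(V(-2) + x(-3, -3))**2 = ((-4/9 + (2/9)*(-2)**2) + 8/(-2 + sqrt(-1 - 3)))**2 = ((-4/9 + (2/9)*4) + 8/(-2 + sqrt(-4)))**2 = ((-4/9 + 8/9) + 8/(-2 + 2*I))**2 = (4/9 + 8*((-2 - 2*I)/8))**2 = (4/9 + (-2 - 2*I))**2 = (-14/9 - 2*I)**2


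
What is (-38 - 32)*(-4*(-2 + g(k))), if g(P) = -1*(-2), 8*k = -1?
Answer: 0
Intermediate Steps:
k = -⅛ (k = (⅛)*(-1) = -⅛ ≈ -0.12500)
g(P) = 2
(-38 - 32)*(-4*(-2 + g(k))) = (-38 - 32)*(-4*(-2 + 2)) = -(-280)*0 = -70*0 = 0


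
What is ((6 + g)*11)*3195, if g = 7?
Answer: 456885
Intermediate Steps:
((6 + g)*11)*3195 = ((6 + 7)*11)*3195 = (13*11)*3195 = 143*3195 = 456885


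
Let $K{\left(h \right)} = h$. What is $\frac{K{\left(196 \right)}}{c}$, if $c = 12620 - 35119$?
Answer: $- \frac{196}{22499} \approx -0.0087115$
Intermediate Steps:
$c = -22499$ ($c = 12620 - 35119 = -22499$)
$\frac{K{\left(196 \right)}}{c} = \frac{196}{-22499} = 196 \left(- \frac{1}{22499}\right) = - \frac{196}{22499}$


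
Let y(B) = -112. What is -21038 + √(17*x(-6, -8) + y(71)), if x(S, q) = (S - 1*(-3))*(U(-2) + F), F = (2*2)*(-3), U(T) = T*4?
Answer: -21038 + 2*√227 ≈ -21008.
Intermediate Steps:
U(T) = 4*T
F = -12 (F = 4*(-3) = -12)
x(S, q) = -60 - 20*S (x(S, q) = (S - 1*(-3))*(4*(-2) - 12) = (S + 3)*(-8 - 12) = (3 + S)*(-20) = -60 - 20*S)
-21038 + √(17*x(-6, -8) + y(71)) = -21038 + √(17*(-60 - 20*(-6)) - 112) = -21038 + √(17*(-60 + 120) - 112) = -21038 + √(17*60 - 112) = -21038 + √(1020 - 112) = -21038 + √908 = -21038 + 2*√227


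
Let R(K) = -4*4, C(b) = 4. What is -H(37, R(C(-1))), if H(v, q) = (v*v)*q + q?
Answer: 21920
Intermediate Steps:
R(K) = -16
H(v, q) = q + q*v**2 (H(v, q) = v**2*q + q = q*v**2 + q = q + q*v**2)
-H(37, R(C(-1))) = -(-16)*(1 + 37**2) = -(-16)*(1 + 1369) = -(-16)*1370 = -1*(-21920) = 21920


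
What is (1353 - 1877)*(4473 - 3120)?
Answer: -708972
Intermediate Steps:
(1353 - 1877)*(4473 - 3120) = -524*1353 = -708972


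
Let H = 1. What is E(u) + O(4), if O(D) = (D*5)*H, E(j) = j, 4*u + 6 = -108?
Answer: -17/2 ≈ -8.5000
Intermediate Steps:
u = -57/2 (u = -3/2 + (¼)*(-108) = -3/2 - 27 = -57/2 ≈ -28.500)
O(D) = 5*D (O(D) = (D*5)*1 = (5*D)*1 = 5*D)
E(u) + O(4) = -57/2 + 5*4 = -57/2 + 20 = -17/2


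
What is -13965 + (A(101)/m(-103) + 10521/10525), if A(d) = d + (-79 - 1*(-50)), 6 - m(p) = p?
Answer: -16019092536/1147225 ≈ -13963.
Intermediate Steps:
m(p) = 6 - p
A(d) = -29 + d (A(d) = d + (-79 + 50) = d - 29 = -29 + d)
-13965 + (A(101)/m(-103) + 10521/10525) = -13965 + ((-29 + 101)/(6 - 1*(-103)) + 10521/10525) = -13965 + (72/(6 + 103) + 10521*(1/10525)) = -13965 + (72/109 + 10521/10525) = -13965 + 1904589/1147225 = -16019092536/1147225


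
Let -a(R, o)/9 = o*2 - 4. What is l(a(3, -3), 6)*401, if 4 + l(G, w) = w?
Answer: 802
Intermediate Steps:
a(R, o) = 36 - 18*o (a(R, o) = -9*(o*2 - 4) = -9*(2*o - 4) = -9*(-4 + 2*o) = 36 - 18*o)
l(G, w) = -4 + w
l(a(3, -3), 6)*401 = (-4 + 6)*401 = 2*401 = 802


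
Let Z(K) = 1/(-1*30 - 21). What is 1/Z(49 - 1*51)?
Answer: -51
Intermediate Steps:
Z(K) = -1/51 (Z(K) = 1/(-30 - 21) = 1/(-51) = -1/51)
1/Z(49 - 1*51) = 1/(-1/51) = -51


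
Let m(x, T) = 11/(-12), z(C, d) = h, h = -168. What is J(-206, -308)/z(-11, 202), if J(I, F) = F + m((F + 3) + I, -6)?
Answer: 3707/2016 ≈ 1.8388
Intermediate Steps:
z(C, d) = -168
m(x, T) = -11/12 (m(x, T) = 11*(-1/12) = -11/12)
J(I, F) = -11/12 + F (J(I, F) = F - 11/12 = -11/12 + F)
J(-206, -308)/z(-11, 202) = (-11/12 - 308)/(-168) = -3707/12*(-1/168) = 3707/2016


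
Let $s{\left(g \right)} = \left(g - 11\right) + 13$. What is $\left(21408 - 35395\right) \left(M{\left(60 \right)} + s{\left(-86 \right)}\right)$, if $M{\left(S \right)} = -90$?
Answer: $2433738$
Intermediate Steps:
$s{\left(g \right)} = 2 + g$ ($s{\left(g \right)} = \left(-11 + g\right) + 13 = 2 + g$)
$\left(21408 - 35395\right) \left(M{\left(60 \right)} + s{\left(-86 \right)}\right) = \left(21408 - 35395\right) \left(-90 + \left(2 - 86\right)\right) = - 13987 \left(-90 - 84\right) = \left(-13987\right) \left(-174\right) = 2433738$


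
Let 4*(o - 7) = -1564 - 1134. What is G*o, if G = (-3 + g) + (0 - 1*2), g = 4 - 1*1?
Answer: 1335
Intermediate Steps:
g = 3 (g = 4 - 1 = 3)
o = -1335/2 (o = 7 + (-1564 - 1134)/4 = 7 + (1/4)*(-2698) = 7 - 1349/2 = -1335/2 ≈ -667.50)
G = -2 (G = (-3 + 3) + (0 - 1*2) = 0 + (0 - 2) = 0 - 2 = -2)
G*o = -2*(-1335/2) = 1335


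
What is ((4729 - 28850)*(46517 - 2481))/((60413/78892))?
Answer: -83798479349552/60413 ≈ -1.3871e+9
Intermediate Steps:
((4729 - 28850)*(46517 - 2481))/((60413/78892)) = (-24121*44036)/((60413*(1/78892))) = -1062192356/60413/78892 = -1062192356*78892/60413 = -83798479349552/60413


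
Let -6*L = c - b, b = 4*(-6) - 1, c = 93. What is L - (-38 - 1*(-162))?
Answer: -431/3 ≈ -143.67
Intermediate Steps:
b = -25 (b = -24 - 1 = -25)
L = -59/3 (L = -(93 - 1*(-25))/6 = -(93 + 25)/6 = -1/6*118 = -59/3 ≈ -19.667)
L - (-38 - 1*(-162)) = -59/3 - (-38 - 1*(-162)) = -59/3 - (-38 + 162) = -59/3 - 1*124 = -59/3 - 124 = -431/3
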